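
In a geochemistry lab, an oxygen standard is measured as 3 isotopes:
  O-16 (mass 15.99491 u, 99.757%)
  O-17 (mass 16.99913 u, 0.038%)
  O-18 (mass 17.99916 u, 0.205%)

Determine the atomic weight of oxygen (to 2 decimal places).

16.00 u

The abundance-weighted mean is 0.99757 × 15.99491 + 0.00038 × 16.99913 + 0.00205 × 17.99916
= 15.956042 + 0.006460 + 0.036898 = 15.999400 u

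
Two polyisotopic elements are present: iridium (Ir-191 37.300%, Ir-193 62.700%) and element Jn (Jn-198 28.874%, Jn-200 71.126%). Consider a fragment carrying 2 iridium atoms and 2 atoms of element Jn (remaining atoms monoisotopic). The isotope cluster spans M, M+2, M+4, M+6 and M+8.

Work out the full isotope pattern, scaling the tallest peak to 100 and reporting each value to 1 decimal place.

Iridium pattern (n=2): 0.139129 : 0.467742 : 0.393129
Element Jn pattern (n=2): 0.08337079 : 0.41073842 : 0.50589079
Convolve the two distributions (both contribute in 2-u steps):
  M: 0.139129×0.08337079 = 0.011599
  M+2: 0.139129×0.41073842 + 0.467742×0.08337079 = 0.096142
  M+4: 0.139129×0.50589079 + 0.467742×0.41073842 + 0.393129×0.08337079 = 0.295279
  M+6: 0.467742×0.50589079 + 0.393129×0.41073842 = 0.398100
  M+8: 0.393129×0.50589079 = 0.198880
Scale to base peak (0.398100) = 100: 2.9 : 24.2 : 74.2 : 100.0 : 50.0

2.9 : 24.2 : 74.2 : 100.0 : 50.0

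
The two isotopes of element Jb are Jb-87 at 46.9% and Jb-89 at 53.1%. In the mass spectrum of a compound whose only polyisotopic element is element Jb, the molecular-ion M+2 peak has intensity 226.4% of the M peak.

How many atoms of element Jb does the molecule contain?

For n independent Jb atoms, I(M+2)/I(M) = n · (abundance Jb-89) / (abundance Jb-87) = n · 0.531/0.469.
n = 2.264 × 0.469/0.531 = 2.00 ≈ 2

2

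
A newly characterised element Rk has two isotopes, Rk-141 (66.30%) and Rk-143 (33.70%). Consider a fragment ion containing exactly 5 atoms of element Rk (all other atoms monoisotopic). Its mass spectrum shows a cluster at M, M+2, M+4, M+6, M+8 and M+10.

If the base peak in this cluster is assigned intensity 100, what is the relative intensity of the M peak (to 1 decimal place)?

Binomial terms of (0.6630 + 0.3370)^5: M 0.1281, M+2 0.3256, M+4 0.3310, M+6 0.1682, M+8 0.0428, M+10 0.0043 → M+4 is the base peak.
P(M+4) = C(5,2) × 0.6630^3 × 0.3370^2 = 10 × 0.29143425 × 0.113569 = 0.330979 (base)
P(M) = C(5,0) × 0.6630^5 × 0.3370^0 = 1 × 0.12810546 × 1.0000 = 0.128105
Relative intensity = 0.128105 / 0.330979 × 100 = 38.7

38.7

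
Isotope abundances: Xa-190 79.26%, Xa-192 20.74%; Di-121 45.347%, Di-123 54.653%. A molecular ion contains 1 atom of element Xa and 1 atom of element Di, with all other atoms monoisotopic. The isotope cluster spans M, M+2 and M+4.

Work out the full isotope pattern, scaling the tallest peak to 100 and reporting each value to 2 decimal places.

68.17 : 100.00 : 21.50

Element Xa pattern (n=1): 0.7926 : 0.2074
Element Di pattern (n=1): 0.45347 : 0.54653
Convolve the two distributions (both contribute in 2-u steps):
  M: 0.7926×0.45347 = 0.359420
  M+2: 0.7926×0.54653 + 0.2074×0.45347 = 0.527229
  M+4: 0.2074×0.54653 = 0.113350
Scale to base peak (0.527229) = 100: 68.17 : 100.00 : 21.50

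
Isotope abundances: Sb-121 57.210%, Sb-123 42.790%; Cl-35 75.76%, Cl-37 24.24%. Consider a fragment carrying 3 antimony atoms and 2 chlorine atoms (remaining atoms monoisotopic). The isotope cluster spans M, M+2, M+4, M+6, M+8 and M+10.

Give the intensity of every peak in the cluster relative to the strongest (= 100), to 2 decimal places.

Antimony pattern (n=3): 0.18724742 : 0.42015297 : 0.3142518 : 0.07834781
Chlorine pattern (n=2): 0.57395776 : 0.36728448 : 0.05875776
Convolve the two distributions (both contribute in 2-u steps):
  M: 0.18724742×0.57395776 = 0.107472
  M+2: 0.18724742×0.36728448 + 0.42015297×0.57395776 = 0.309923
  M+4: 0.18724742×0.05875776 + 0.42015297×0.36728448 + 0.3142518×0.57395776 = 0.345685
  M+6: 0.42015297×0.05875776 + 0.3142518×0.36728448 + 0.07834781×0.57395776 = 0.185075
  M+8: 0.3142518×0.05875776 + 0.07834781×0.36728448 = 0.047241
  M+10: 0.07834781×0.05875776 = 0.004604
Scale to base peak (0.345685) = 100: 31.09 : 89.65 : 100.00 : 53.54 : 13.67 : 1.33

31.09 : 89.65 : 100.00 : 53.54 : 13.67 : 1.33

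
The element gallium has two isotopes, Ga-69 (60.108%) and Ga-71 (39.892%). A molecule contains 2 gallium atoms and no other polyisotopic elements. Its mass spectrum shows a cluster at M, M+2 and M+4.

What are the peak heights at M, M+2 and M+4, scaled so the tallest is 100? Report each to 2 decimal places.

75.34 : 100.00 : 33.18

Each Ga atom is independently Ga-69 (p = 0.60108) or Ga-71 (q = 0.39892); the cluster is the binomial expansion (p + q)^2.
P(M) = 0.60108^2 = 0.361297
P(M+2) = 2 × 0.60108^1 × 0.39892^1 = 0.479566
P(M+4) = 0.39892^2 = 0.159137
The M+2 peak is largest (0.479566); scaling to 100 gives 75.34 : 100.00 : 33.18.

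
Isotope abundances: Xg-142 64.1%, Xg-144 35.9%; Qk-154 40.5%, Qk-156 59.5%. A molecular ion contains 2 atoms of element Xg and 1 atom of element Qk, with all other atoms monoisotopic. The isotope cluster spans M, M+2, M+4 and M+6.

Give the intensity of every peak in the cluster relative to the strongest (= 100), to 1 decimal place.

38.6 : 100.0 : 75.7 : 17.8

Element Xg pattern (n=2): 0.410881 : 0.460238 : 0.128881
Element Qk pattern (n=1): 0.4050 : 0.5950
Convolve the two distributions (both contribute in 2-u steps):
  M: 0.410881×0.4050 = 0.166407
  M+2: 0.410881×0.5950 + 0.460238×0.4050 = 0.430871
  M+4: 0.460238×0.5950 + 0.128881×0.4050 = 0.326038
  M+6: 0.128881×0.5950 = 0.076684
Scale to base peak (0.430871) = 100: 38.6 : 100.0 : 75.7 : 17.8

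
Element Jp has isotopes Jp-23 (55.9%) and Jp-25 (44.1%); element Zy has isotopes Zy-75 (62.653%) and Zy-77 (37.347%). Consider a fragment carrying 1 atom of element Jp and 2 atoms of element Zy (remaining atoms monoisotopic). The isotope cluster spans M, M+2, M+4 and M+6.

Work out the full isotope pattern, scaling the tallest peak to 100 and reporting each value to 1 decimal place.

Element Jp pattern (n=1): 0.5590 : 0.4410
Element Zy pattern (n=2): 0.39253984 : 0.46798032 : 0.13947984
Convolve the two distributions (both contribute in 2-u steps):
  M: 0.5590×0.39253984 = 0.219430
  M+2: 0.5590×0.46798032 + 0.4410×0.39253984 = 0.434711
  M+4: 0.5590×0.13947984 + 0.4410×0.46798032 = 0.284349
  M+6: 0.4410×0.13947984 = 0.061511
Scale to base peak (0.434711) = 100: 50.5 : 100.0 : 65.4 : 14.1

50.5 : 100.0 : 65.4 : 14.1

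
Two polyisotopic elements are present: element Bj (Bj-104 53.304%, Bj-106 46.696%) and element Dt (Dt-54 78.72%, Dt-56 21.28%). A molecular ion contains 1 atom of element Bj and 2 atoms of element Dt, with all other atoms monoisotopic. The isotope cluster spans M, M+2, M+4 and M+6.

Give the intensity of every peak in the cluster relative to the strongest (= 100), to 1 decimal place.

Element Bj pattern (n=1): 0.53304 : 0.46696
Element Dt pattern (n=2): 0.61968384 : 0.33503232 : 0.04528384
Convolve the two distributions (both contribute in 2-u steps):
  M: 0.53304×0.61968384 = 0.330316
  M+2: 0.53304×0.33503232 + 0.46696×0.61968384 = 0.467953
  M+4: 0.53304×0.04528384 + 0.46696×0.33503232 = 0.180585
  M+6: 0.46696×0.04528384 = 0.021146
Scale to base peak (0.467953) = 100: 70.6 : 100.0 : 38.6 : 4.5

70.6 : 100.0 : 38.6 : 4.5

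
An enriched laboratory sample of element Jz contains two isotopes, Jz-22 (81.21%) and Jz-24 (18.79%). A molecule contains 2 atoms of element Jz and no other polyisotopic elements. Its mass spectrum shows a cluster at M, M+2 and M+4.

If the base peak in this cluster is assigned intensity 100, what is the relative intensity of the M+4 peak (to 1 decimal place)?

5.4

Binomial terms of (0.8121 + 0.1879)^2: M 0.6595, M+2 0.3052, M+4 0.0353 → M is the base peak.
P(M) = C(2,0) × 0.8121^2 × 0.1879^0 = 1 × 0.65950641 × 1.0000 = 0.659506 (base)
P(M+4) = C(2,2) × 0.8121^0 × 0.1879^2 = 1 × 1.0000 × 0.03530641 = 0.035306
Relative intensity = 0.035306 / 0.659506 × 100 = 5.4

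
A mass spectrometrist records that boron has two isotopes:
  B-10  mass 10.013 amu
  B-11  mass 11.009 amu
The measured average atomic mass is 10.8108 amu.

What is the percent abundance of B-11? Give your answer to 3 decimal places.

80.100%

Let x be the fractional abundance of B-10; then B-11 has abundance 1 − x.
10.013·x + 11.009·(1 − x) = 10.8108
(10.013 − 11.009)·x = 10.8108 − 11.009
x = -0.1982 / -0.996 = 0.19900 → 19.900% B-10, 80.100% B-11.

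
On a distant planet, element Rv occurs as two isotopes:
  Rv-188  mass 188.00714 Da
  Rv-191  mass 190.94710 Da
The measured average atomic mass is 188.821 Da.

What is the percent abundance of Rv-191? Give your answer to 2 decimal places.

27.68%

Let x be the fractional abundance of Rv-188; then Rv-191 has abundance 1 − x.
188.00714·x + 190.94710·(1 − x) = 188.821
(188.00714 − 190.94710)·x = 188.821 − 190.94710
x = -2.12610 / -2.93996 = 0.72317 → 72.32% Rv-188, 27.68% Rv-191.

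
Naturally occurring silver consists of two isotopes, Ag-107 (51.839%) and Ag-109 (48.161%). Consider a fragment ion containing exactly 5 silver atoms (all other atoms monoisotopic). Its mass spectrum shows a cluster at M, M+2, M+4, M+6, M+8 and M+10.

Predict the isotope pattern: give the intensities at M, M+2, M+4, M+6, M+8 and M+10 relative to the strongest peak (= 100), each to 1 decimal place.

Each Ag atom is independently Ag-107 (p = 0.51839) or Ag-109 (q = 0.48161); the cluster is the binomial expansion (p + q)^5.
P(M) = 0.51839^5 = 0.037435
P(M+2) = 5 × 0.51839^4 × 0.48161^1 = 0.173897
P(M+4) = 10 × 0.51839^3 × 0.48161^2 = 0.323118
P(M+6) = 10 × 0.51839^2 × 0.48161^3 = 0.300192
P(M+8) = 5 × 0.51839^1 × 0.48161^4 = 0.139447
P(M+10) = 0.48161^5 = 0.025911
The M+4 peak is largest (0.323118); scaling to 100 gives 11.6 : 53.8 : 100.0 : 92.9 : 43.2 : 8.0.

11.6 : 53.8 : 100.0 : 92.9 : 43.2 : 8.0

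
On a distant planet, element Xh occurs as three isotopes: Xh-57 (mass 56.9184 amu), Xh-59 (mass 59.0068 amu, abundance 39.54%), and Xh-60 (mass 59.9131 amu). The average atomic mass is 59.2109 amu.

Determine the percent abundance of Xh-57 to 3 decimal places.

Let x and y be the fractions of Xh-57 and Xh-60. Then x + y = 1 − 0.3954 = 0.6046 and 56.9184x + 59.9131y = 59.2109 − 0.3954×59.0068 = 35.87961128.
Substituting: 56.9184x + 59.9131(0.6046 − x) = 35.87961128
(56.9184 − 59.9131)x = -0.34384898  ⇒  x = 0.11482, y = 0.48978
Xh-57: 11.482%, Xh-60: 48.978%.

11.482%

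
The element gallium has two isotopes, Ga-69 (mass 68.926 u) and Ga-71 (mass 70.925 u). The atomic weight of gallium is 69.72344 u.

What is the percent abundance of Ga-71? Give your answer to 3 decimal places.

Writing the weighted mean with unknown fraction x of Ga-69:
68.926·x + 70.925·(1 − x) = 69.72344
(68.926 − 70.925)·x = 69.72344 − 70.925
x = -1.20156 / -1.999 = 0.60108 → 60.108% Ga-69, 39.892% Ga-71.

39.892%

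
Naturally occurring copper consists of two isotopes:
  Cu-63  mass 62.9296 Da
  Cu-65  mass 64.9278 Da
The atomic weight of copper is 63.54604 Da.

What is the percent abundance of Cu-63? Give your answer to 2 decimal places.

69.15%

Let x be the fractional abundance of Cu-63; then Cu-65 has abundance 1 − x.
62.9296·x + 64.9278·(1 − x) = 63.54604
(62.9296 − 64.9278)·x = 63.54604 − 64.9278
x = -1.38176 / -1.9982 = 0.69150 → 69.15% Cu-63, 30.85% Cu-65.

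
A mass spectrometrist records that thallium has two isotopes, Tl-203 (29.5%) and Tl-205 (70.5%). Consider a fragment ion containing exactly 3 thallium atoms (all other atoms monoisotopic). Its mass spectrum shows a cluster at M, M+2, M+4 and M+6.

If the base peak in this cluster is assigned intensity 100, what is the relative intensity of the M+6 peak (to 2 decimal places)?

79.66

Term probabilities: M 0.0257, M+2 0.1841, M+4 0.4399, M+6 0.3504. Base peak = M+4.
P(M+4) = C(3,2) × 0.295^1 × 0.705^2 = 3 × 0.2950 × 0.497025 = 0.439867 (base)
P(M+6) = C(3,3) × 0.295^0 × 0.705^3 = 1 × 1.0000 × 0.35040263 = 0.350403
Relative intensity = 0.350403 / 0.439867 × 100 = 79.66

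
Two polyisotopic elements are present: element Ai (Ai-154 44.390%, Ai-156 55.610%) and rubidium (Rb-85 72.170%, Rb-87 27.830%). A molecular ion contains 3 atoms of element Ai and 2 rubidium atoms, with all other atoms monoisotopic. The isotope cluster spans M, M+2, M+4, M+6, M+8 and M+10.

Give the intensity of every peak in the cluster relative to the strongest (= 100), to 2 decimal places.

Element Ai pattern (n=3): 0.08746926 : 0.32873386 : 0.41182451 : 0.17197237
Rubidium pattern (n=2): 0.52085089 : 0.40169822 : 0.07745089
Convolve the two distributions (both contribute in 2-u steps):
  M: 0.08746926×0.52085089 = 0.045558
  M+2: 0.08746926×0.40169822 + 0.32873386×0.52085089 = 0.206358
  M+4: 0.08746926×0.07745089 + 0.32873386×0.40169822 + 0.41182451×0.52085089 = 0.353326
  M+6: 0.32873386×0.07745089 + 0.41182451×0.40169822 + 0.17197237×0.52085089 = 0.280462
  M+8: 0.41182451×0.07745089 + 0.17197237×0.40169822 = 0.100977
  M+10: 0.17197237×0.07745089 = 0.013319
Scale to base peak (0.353326) = 100: 12.89 : 58.40 : 100.00 : 79.38 : 28.58 : 3.77

12.89 : 58.40 : 100.00 : 79.38 : 28.58 : 3.77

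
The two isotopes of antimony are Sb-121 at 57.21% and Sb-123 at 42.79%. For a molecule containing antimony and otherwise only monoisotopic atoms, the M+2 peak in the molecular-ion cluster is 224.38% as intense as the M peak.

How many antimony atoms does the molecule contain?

3

The M+2/M ratio from n Sb atoms is n · q/p = n · 0.4279/0.5721.
n = 2.2438 × 0.5721/0.4279 = 3.00 ≈ 3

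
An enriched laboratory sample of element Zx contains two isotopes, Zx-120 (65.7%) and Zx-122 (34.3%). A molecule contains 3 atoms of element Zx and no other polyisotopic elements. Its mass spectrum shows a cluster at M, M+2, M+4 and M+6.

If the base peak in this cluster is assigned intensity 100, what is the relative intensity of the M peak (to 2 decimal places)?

Term probabilities: M 0.2836, M+2 0.4442, M+4 0.2319, M+6 0.0404. Base peak = M+2.
P(M+2) = C(3,1) × 0.657^2 × 0.343^1 = 3 × 0.431649 × 0.3430 = 0.444167 (base)
P(M) = C(3,0) × 0.657^3 × 0.343^0 = 1 × 0.28359339 × 1.0000 = 0.283593
Relative intensity = 0.283593 / 0.444167 × 100 = 63.85

63.85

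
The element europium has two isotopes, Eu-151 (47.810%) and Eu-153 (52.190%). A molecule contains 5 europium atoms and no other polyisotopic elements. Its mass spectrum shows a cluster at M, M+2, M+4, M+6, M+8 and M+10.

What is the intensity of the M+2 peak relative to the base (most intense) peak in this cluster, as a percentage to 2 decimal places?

Term probabilities: M 0.0250, M+2 0.1363, M+4 0.2977, M+6 0.3249, M+8 0.1774, M+10 0.0387. Base peak = M+6.
P(M+6) = C(5,3) × 0.47810^2 × 0.52190^3 = 10 × 0.22857961 × 0.14215492 = 0.324937 (base)
P(M+2) = C(5,1) × 0.47810^4 × 0.52190^1 = 5 × 0.05224864 × 0.5219 = 0.136343
Relative intensity = 0.136343 / 0.324937 × 100 = 41.96

41.96%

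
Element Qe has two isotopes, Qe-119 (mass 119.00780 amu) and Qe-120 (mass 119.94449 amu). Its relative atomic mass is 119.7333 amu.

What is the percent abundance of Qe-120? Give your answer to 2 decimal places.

With x = fraction of Qe-119 (so Qe-120 is 1 − x):
119.00780·x + 119.94449·(1 − x) = 119.7333
(119.00780 − 119.94449)·x = 119.7333 − 119.94449
x = -0.21119 / -0.93669 = 0.22546 → 22.55% Qe-119, 77.45% Qe-120.

77.45%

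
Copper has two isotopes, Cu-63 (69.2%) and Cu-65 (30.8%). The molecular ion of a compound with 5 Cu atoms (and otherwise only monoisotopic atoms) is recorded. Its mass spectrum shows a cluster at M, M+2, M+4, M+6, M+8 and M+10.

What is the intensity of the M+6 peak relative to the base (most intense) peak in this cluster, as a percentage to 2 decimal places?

39.62%

(0.692 + 0.308)^5 gives M 0.1587, M+2 0.3531, M+4 0.3144, M+6 0.1399, M+8 0.0311, M+10 0.0028; the largest is M+2.
P(M+2) = C(5,1) × 0.692^4 × 0.308^1 = 5 × 0.22931073 × 0.3080 = 0.353139 (base)
P(M+6) = C(5,3) × 0.692^2 × 0.308^3 = 10 × 0.478864 × 0.02921811 = 0.139915
Relative intensity = 0.139915 / 0.353139 × 100 = 39.62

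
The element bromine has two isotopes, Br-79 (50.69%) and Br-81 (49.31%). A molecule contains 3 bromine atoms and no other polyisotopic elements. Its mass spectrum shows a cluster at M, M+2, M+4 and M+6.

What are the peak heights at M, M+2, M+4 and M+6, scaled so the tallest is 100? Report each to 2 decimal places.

The 3 Br atoms are independent, so intensities follow the terms of (0.5069 + 0.4931)^3.
P(M) = 0.5069^3 = 0.130247
P(M+2) = 3 × 0.5069^2 × 0.4931^1 = 0.380103
P(M+4) = 3 × 0.5069^1 × 0.4931^2 = 0.369755
P(M+6) = 0.4931^3 = 0.119896
The M+2 peak is largest (0.380103); scaling to 100 gives 34.27 : 100.00 : 97.28 : 31.54.

34.27 : 100.00 : 97.28 : 31.54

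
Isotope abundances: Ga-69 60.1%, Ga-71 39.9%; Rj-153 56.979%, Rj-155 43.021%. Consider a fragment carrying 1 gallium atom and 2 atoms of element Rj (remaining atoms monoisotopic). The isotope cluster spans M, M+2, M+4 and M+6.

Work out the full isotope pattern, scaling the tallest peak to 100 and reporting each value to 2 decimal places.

46.00 : 100.00 : 72.34 : 17.41

Gallium pattern (n=1): 0.6010 : 0.3990
Element Rj pattern (n=2): 0.32466064 : 0.49025871 : 0.18508064
Convolve the two distributions (both contribute in 2-u steps):
  M: 0.6010×0.32466064 = 0.195121
  M+2: 0.6010×0.49025871 + 0.3990×0.32466064 = 0.424185
  M+4: 0.6010×0.18508064 + 0.3990×0.49025871 = 0.306847
  M+6: 0.3990×0.18508064 = 0.073847
Scale to base peak (0.424185) = 100: 46.00 : 100.00 : 72.34 : 17.41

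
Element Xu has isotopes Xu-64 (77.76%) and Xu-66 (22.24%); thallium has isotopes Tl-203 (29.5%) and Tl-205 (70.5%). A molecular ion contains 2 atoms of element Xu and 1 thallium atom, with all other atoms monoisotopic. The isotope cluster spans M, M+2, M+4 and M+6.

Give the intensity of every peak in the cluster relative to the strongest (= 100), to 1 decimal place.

Element Xu pattern (n=2): 0.60466176 : 0.34587648 : 0.04946176
Thallium pattern (n=1): 0.2950 : 0.7050
Convolve the two distributions (both contribute in 2-u steps):
  M: 0.60466176×0.2950 = 0.178375
  M+2: 0.60466176×0.7050 + 0.34587648×0.2950 = 0.528320
  M+4: 0.34587648×0.7050 + 0.04946176×0.2950 = 0.258434
  M+6: 0.04946176×0.7050 = 0.034871
Scale to base peak (0.528320) = 100: 33.8 : 100.0 : 48.9 : 6.6

33.8 : 100.0 : 48.9 : 6.6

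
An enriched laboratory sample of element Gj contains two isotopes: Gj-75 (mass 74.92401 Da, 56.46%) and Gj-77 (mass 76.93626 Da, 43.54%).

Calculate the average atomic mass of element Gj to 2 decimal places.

75.80 Da

The abundance-weighted mean is 0.5646 × 74.92401 + 0.4354 × 76.93626
= 42.302096 + 33.498048 = 75.800144 Da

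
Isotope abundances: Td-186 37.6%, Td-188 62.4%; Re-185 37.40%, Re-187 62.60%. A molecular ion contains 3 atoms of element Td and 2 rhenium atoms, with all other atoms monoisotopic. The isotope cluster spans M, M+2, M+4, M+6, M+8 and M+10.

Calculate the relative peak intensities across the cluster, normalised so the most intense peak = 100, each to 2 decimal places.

2.17 : 18.03 : 60.05 : 100.00 : 83.26 : 27.73

Element Td pattern (n=3): 0.05315738 : 0.26465587 : 0.43921613 : 0.24297062
Rhenium pattern (n=2): 0.139876 : 0.468248 : 0.391876
Convolve the two distributions (both contribute in 2-u steps):
  M: 0.05315738×0.139876 = 0.007435
  M+2: 0.05315738×0.468248 + 0.26465587×0.139876 = 0.061910
  M+4: 0.05315738×0.391876 + 0.26465587×0.468248 + 0.43921613×0.139876 = 0.206191
  M+6: 0.26465587×0.391876 + 0.43921613×0.468248 + 0.24297062×0.139876 = 0.343360
  M+8: 0.43921613×0.391876 + 0.24297062×0.468248 = 0.285889
  M+10: 0.24297062×0.391876 = 0.095214
Scale to base peak (0.343360) = 100: 2.17 : 18.03 : 60.05 : 100.00 : 83.26 : 27.73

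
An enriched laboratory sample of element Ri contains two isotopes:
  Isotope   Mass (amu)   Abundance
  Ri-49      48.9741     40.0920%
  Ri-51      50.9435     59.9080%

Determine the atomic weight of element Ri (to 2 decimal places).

50.15 amu

Weight each isotope mass by its fractional abundance: 0.400920 × 48.9741 + 0.599080 × 50.9435
= 19.63470 + 30.51923 = 50.15393 amu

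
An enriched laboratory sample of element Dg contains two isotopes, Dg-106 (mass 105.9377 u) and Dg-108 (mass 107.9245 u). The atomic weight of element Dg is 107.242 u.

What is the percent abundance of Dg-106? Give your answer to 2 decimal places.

34.35%

Let x be the fractional abundance of Dg-106; then Dg-108 has abundance 1 − x.
105.9377·x + 107.9245·(1 − x) = 107.242
(105.9377 − 107.9245)·x = 107.242 − 107.9245
x = -0.6825 / -1.9868 = 0.34352 → 34.35% Dg-106, 65.65% Dg-108.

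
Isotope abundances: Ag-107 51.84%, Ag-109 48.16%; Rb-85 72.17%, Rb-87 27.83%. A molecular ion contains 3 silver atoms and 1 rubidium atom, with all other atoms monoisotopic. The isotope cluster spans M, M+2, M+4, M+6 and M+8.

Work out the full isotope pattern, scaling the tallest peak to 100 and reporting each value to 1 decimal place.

27.3 : 86.6 : 100.0 : 49.1 : 8.4

Silver pattern (n=3): 0.13931407 : 0.38827347 : 0.36071085 : 0.11170161
Rubidium pattern (n=1): 0.7217 : 0.2783
Convolve the two distributions (both contribute in 2-u steps):
  M: 0.13931407×0.7217 = 0.100543
  M+2: 0.13931407×0.2783 + 0.38827347×0.7217 = 0.318988
  M+4: 0.38827347×0.2783 + 0.36071085×0.7217 = 0.368382
  M+6: 0.36071085×0.2783 + 0.11170161×0.7217 = 0.181001
  M+8: 0.11170161×0.2783 = 0.031087
Scale to base peak (0.368382) = 100: 27.3 : 86.6 : 100.0 : 49.1 : 8.4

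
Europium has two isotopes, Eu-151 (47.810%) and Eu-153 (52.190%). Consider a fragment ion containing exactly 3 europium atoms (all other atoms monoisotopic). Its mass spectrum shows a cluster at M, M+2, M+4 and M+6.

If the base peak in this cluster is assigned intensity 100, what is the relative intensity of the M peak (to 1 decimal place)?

Binomial terms of (0.47810 + 0.52190)^3: M 0.1093, M+2 0.3579, M+4 0.3907, M+6 0.1422 → M+4 is the base peak.
P(M+4) = C(3,2) × 0.47810^1 × 0.52190^2 = 3 × 0.4781 × 0.27237961 = 0.390674 (base)
P(M) = C(3,0) × 0.47810^3 × 0.52190^0 = 1 × 0.10928391 × 1.0000 = 0.109284
Relative intensity = 0.109284 / 0.390674 × 100 = 28.0

28.0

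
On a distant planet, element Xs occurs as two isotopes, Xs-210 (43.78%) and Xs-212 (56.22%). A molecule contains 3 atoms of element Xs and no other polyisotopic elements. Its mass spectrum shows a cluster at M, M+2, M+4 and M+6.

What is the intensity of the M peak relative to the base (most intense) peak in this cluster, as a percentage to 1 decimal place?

20.2%

(0.4378 + 0.5622)^3 gives M 0.0839, M+2 0.3233, M+4 0.4151, M+6 0.1777; the largest is M+4.
P(M+4) = C(3,2) × 0.4378^1 × 0.5622^2 = 3 × 0.4378 × 0.31606884 = 0.415125 (base)
P(M) = C(3,0) × 0.4378^3 × 0.5622^0 = 1 × 0.08391262 × 1.0000 = 0.083913
Relative intensity = 0.083913 / 0.415125 × 100 = 20.2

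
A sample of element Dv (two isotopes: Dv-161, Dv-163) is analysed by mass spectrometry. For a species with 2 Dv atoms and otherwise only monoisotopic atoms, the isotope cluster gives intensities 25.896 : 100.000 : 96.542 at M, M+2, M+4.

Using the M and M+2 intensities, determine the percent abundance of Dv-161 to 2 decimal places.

Write p for the Dv-161 fraction. I(M+2)/I(M) = [C(2,1)·p^1·(1−p)] / p^2 = 2·(1−p)/p = 100.000/25.896 = 3.8616
(1−p)/p = 3.8616/2 = 1.9308  ⇒  p = 1/(1 + 1.9308) = 0.3412
Dv-161: 34.12%, Dv-163: 65.88%.

34.12%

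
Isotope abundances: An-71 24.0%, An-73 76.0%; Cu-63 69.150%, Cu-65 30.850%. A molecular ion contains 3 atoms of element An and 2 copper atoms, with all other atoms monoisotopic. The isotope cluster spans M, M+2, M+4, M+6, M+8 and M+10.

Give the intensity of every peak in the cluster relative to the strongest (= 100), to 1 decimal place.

Element An pattern (n=3): 0.013824 : 0.131328 : 0.415872 : 0.438976
Copper pattern (n=2): 0.47817225 : 0.4266555 : 0.09517225
Convolve the two distributions (both contribute in 2-u steps):
  M: 0.013824×0.47817225 = 0.006610
  M+2: 0.013824×0.4266555 + 0.131328×0.47817225 = 0.068695
  M+4: 0.013824×0.09517225 + 0.131328×0.4266555 + 0.415872×0.47817225 = 0.256206
  M+6: 0.131328×0.09517225 + 0.415872×0.4266555 + 0.438976×0.47817225 = 0.399839
  M+8: 0.415872×0.09517225 + 0.438976×0.4266555 = 0.226871
  M+10: 0.438976×0.09517225 = 0.041778
Scale to base peak (0.399839) = 100: 1.7 : 17.2 : 64.1 : 100.0 : 56.7 : 10.4

1.7 : 17.2 : 64.1 : 100.0 : 56.7 : 10.4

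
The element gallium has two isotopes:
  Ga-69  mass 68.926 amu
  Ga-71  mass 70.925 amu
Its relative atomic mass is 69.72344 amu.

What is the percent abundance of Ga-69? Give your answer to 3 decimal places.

60.108%

Let x be the fractional abundance of Ga-69; then Ga-71 has abundance 1 − x.
68.926·x + 70.925·(1 − x) = 69.72344
(68.926 − 70.925)·x = 69.72344 − 70.925
x = -1.20156 / -1.999 = 0.60108 → 60.108% Ga-69, 39.892% Ga-71.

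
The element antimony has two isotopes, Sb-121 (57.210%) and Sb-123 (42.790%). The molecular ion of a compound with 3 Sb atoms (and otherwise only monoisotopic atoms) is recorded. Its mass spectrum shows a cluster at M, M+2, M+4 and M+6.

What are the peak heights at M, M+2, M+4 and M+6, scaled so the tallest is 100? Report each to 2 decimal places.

The 3 Sb atoms are independent, so intensities follow the terms of (0.57210 + 0.42790)^3.
P(M) = 0.57210^3 = 0.187247
P(M+2) = 3 × 0.57210^2 × 0.42790^1 = 0.420153
P(M+4) = 3 × 0.57210^1 × 0.42790^2 = 0.314252
P(M+6) = 0.42790^3 = 0.078348
The M+2 peak is largest (0.420153); scaling to 100 gives 44.57 : 100.00 : 74.79 : 18.65.

44.57 : 100.00 : 74.79 : 18.65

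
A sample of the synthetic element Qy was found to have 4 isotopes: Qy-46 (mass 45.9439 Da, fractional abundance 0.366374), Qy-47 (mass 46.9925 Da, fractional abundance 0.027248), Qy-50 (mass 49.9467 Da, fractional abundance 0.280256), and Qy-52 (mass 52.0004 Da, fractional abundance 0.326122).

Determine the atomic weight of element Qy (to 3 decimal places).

49.069 Da

Weight each isotope mass by its fractional abundance: 0.366374 × 45.9439 + 0.027248 × 46.9925 + 0.280256 × 49.9467 + 0.326122 × 52.0004
= 16.83265 + 1.28045 + 13.99786 + 16.95847 = 49.06943 Da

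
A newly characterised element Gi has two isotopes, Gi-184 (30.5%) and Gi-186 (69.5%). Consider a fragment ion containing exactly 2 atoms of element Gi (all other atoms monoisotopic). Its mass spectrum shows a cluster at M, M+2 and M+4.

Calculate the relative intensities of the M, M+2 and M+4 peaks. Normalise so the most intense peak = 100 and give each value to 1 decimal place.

Expanding (0.305 + 0.695)^2:
P(M) = 0.305^2 = 0.093025
P(M+2) = 2 × 0.305^1 × 0.695^1 = 0.423950
P(M+4) = 0.695^2 = 0.483025
The M+4 peak is largest (0.483025); scaling to 100 gives 19.3 : 87.8 : 100.0.

19.3 : 87.8 : 100.0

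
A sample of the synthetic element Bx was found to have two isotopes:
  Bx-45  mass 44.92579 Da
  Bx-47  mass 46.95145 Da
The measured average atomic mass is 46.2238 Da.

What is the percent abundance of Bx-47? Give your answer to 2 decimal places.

64.08%

Writing the weighted mean with unknown fraction x of Bx-45:
44.92579·x + 46.95145·(1 − x) = 46.2238
(44.92579 − 46.95145)·x = 46.2238 − 46.95145
x = -0.72765 / -2.02566 = 0.35922 → 35.92% Bx-45, 64.08% Bx-47.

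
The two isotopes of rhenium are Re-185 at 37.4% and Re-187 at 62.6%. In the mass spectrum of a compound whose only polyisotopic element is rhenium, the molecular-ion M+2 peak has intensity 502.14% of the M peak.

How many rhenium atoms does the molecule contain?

3

For n independent Re atoms, I(M+2)/I(M) = n · (abundance Re-187) / (abundance Re-185) = n · 0.626/0.374.
n = 5.0214 × 0.374/0.626 = 3.00 ≈ 3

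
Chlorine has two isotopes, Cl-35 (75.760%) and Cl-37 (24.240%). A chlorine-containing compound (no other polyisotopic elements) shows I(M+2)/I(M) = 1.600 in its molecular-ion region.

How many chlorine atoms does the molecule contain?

The M+2/M ratio from n Cl atoms is n · q/p = n · 0.24240/0.75760.
n = 1.600 × 0.75760/0.24240 = 5.00 ≈ 5

5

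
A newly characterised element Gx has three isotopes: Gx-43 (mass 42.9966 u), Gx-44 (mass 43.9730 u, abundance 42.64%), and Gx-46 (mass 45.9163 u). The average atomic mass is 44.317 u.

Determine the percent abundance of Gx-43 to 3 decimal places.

Let x and y be the fractions of Gx-43 and Gx-46. Then x + y = 1 − 0.4264 = 0.5736 and 42.9966x + 45.9163y = 44.317 − 0.4264×43.9730 = 25.5669128.
Substituting: 42.9966x + 45.9163(0.5736 − x) = 25.5669128
(42.9966 − 45.9163)x = -0.77067688  ⇒  x = 0.26396, y = 0.30964
Gx-43: 26.396%, Gx-46: 30.964%.

26.396%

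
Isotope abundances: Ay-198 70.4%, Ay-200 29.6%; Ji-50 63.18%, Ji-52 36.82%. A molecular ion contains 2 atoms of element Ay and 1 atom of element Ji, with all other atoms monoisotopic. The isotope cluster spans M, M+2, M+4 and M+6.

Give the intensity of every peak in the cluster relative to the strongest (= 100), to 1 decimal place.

Element Ay pattern (n=2): 0.495616 : 0.416768 : 0.087616
Element Ji pattern (n=1): 0.6318 : 0.3682
Convolve the two distributions (both contribute in 2-u steps):
  M: 0.495616×0.6318 = 0.313130
  M+2: 0.495616×0.3682 + 0.416768×0.6318 = 0.445800
  M+4: 0.416768×0.3682 + 0.087616×0.6318 = 0.208810
  M+6: 0.087616×0.3682 = 0.032260
Scale to base peak (0.445800) = 100: 70.2 : 100.0 : 46.8 : 7.2

70.2 : 100.0 : 46.8 : 7.2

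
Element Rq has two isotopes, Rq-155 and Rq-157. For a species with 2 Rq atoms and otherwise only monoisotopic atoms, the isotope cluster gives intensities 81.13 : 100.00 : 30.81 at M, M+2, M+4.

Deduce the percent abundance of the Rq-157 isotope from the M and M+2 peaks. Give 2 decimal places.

If p is the fraction of Rq that is Rq-155, then I(M+2)/I(M) = [C(2,1)·p^1·(1−p)] / p^2 = 2·(1−p)/p = 100.00/81.13 = 1.2326
(1−p)/p = 1.2326/2 = 0.6163  ⇒  p = 1/(1 + 0.6163) = 0.6187
Rq-155: 61.87%, Rq-157: 38.13%.

38.13%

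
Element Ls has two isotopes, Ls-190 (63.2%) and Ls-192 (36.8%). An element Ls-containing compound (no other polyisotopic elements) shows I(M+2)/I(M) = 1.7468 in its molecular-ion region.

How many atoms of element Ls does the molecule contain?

With n Ls atoms, P(M+2)/P(M) = C(n,1)·p^(n−1)q / p^n = n·q/p = n · 0.368/0.632.
n = 1.7468 × 0.632/0.368 = 3.00 ≈ 3

3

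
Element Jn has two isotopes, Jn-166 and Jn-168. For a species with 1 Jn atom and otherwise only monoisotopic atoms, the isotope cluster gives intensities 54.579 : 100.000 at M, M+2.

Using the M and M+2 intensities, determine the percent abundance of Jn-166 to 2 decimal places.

If p is the fraction of Jn that is Jn-166, then I(M+2)/I(M) = [C(1,1)·p^0·(1−p)] / p^1 = 1·(1−p)/p = 100.000/54.579 = 1.8322
(1−p)/p = 1.8322/1 = 1.8322  ⇒  p = 1/(1 + 1.8322) = 0.3531
Jn-166: 35.31%, Jn-168: 64.69%.

35.31%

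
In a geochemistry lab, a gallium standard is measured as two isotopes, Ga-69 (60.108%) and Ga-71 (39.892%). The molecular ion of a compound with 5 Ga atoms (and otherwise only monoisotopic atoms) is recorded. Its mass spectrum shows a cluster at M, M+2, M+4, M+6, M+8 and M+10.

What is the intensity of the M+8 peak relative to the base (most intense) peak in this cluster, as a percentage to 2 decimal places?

Binomial terms of (0.60108 + 0.39892)^5: M 0.0785, M+2 0.2604, M+4 0.3456, M+6 0.2294, M+8 0.0761, M+10 0.0101 → M+4 is the base peak.
P(M+4) = C(5,2) × 0.60108^3 × 0.39892^2 = 10 × 0.2171685 × 0.15913717 = 0.345596 (base)
P(M+8) = C(5,4) × 0.60108^1 × 0.39892^4 = 5 × 0.60108 × 0.02532464 = 0.076111
Relative intensity = 0.076111 / 0.345596 × 100 = 22.02

22.02%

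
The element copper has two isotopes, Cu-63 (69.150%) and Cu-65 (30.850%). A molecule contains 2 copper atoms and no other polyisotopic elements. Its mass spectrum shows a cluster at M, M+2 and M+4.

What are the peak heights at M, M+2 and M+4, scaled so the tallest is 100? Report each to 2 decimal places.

Expanding (0.69150 + 0.30850)^2:
P(M) = 0.69150^2 = 0.478172
P(M+2) = 2 × 0.69150^1 × 0.30850^1 = 0.426656
P(M+4) = 0.30850^2 = 0.095172
The M peak is largest (0.478172); scaling to 100 gives 100.00 : 89.23 : 19.90.

100.00 : 89.23 : 19.90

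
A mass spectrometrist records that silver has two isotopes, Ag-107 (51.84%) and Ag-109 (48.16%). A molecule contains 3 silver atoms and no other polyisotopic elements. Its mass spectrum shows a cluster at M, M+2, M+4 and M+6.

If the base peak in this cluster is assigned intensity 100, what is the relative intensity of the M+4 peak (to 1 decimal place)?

Term probabilities: M 0.1393, M+2 0.3883, M+4 0.3607, M+6 0.1117. Base peak = M+2.
P(M+2) = C(3,1) × 0.5184^2 × 0.4816^1 = 3 × 0.26873856 × 0.4816 = 0.388273 (base)
P(M+4) = C(3,2) × 0.5184^1 × 0.4816^2 = 3 × 0.5184 × 0.23193856 = 0.360711
Relative intensity = 0.360711 / 0.388273 × 100 = 92.9

92.9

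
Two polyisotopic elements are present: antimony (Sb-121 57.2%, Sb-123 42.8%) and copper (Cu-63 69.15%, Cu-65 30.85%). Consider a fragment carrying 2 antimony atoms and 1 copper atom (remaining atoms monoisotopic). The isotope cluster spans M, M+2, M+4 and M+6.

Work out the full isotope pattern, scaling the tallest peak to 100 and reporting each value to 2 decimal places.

51.48 : 100.00 : 63.19 : 12.86

Antimony pattern (n=2): 0.327184 : 0.489632 : 0.183184
Copper pattern (n=1): 0.6915 : 0.3085
Convolve the two distributions (both contribute in 2-u steps):
  M: 0.327184×0.6915 = 0.226248
  M+2: 0.327184×0.3085 + 0.489632×0.6915 = 0.439517
  M+4: 0.489632×0.3085 + 0.183184×0.6915 = 0.277723
  M+6: 0.183184×0.3085 = 0.056512
Scale to base peak (0.439517) = 100: 51.48 : 100.00 : 63.19 : 12.86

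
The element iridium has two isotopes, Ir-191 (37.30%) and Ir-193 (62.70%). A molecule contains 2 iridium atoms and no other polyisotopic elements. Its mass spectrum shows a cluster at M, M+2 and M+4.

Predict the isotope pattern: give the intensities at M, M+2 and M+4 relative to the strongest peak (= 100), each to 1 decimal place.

29.7 : 100.0 : 84.0

Expanding (0.3730 + 0.6270)^2:
P(M) = 0.3730^2 = 0.139129
P(M+2) = 2 × 0.3730^1 × 0.6270^1 = 0.467742
P(M+4) = 0.6270^2 = 0.393129
The M+2 peak is largest (0.467742); scaling to 100 gives 29.7 : 100.0 : 84.0.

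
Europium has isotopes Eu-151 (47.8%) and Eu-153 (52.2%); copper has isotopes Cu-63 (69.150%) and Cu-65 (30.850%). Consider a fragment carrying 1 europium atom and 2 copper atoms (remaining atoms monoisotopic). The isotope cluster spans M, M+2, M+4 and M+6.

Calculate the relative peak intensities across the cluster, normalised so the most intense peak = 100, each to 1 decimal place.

50.4 : 100.0 : 59.1 : 11.0

Europium pattern (n=1): 0.4780 : 0.5220
Copper pattern (n=2): 0.47817225 : 0.4266555 : 0.09517225
Convolve the two distributions (both contribute in 2-u steps):
  M: 0.4780×0.47817225 = 0.228566
  M+2: 0.4780×0.4266555 + 0.5220×0.47817225 = 0.453547
  M+4: 0.4780×0.09517225 + 0.5220×0.4266555 = 0.268207
  M+6: 0.5220×0.09517225 = 0.049680
Scale to base peak (0.453547) = 100: 50.4 : 100.0 : 59.1 : 11.0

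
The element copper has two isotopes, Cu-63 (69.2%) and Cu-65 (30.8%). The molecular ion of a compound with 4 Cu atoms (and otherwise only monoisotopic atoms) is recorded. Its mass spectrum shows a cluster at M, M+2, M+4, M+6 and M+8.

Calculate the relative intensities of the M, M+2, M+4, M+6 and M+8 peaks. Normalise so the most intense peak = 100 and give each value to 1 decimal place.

Expanding (0.692 + 0.308)^4:
P(M) = 0.692^4 = 0.229311
P(M+2) = 4 × 0.692^3 × 0.308^1 = 0.408253
P(M+4) = 6 × 0.692^2 × 0.308^2 = 0.272562
P(M+6) = 4 × 0.692^1 × 0.308^3 = 0.080876
P(M+8) = 0.308^4 = 0.008999
The M+2 peak is largest (0.408253); scaling to 100 gives 56.2 : 100.0 : 66.8 : 19.8 : 2.2.

56.2 : 100.0 : 66.8 : 19.8 : 2.2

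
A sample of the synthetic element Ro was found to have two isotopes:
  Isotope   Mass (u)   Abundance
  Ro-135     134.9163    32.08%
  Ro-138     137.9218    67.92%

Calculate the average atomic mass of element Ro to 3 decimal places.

136.958 u

Weight each isotope mass by its fractional abundance: 0.3208 × 134.9163 + 0.6792 × 137.9218
= 43.28115 + 93.67649 = 136.95764 u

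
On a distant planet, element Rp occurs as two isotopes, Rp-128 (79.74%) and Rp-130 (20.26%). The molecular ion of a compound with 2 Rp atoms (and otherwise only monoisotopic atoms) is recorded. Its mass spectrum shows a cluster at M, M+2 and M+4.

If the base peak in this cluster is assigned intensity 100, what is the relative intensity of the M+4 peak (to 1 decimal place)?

6.5

Binomial terms of (0.7974 + 0.2026)^2: M 0.6358, M+2 0.3231, M+4 0.0410 → M is the base peak.
P(M) = C(2,0) × 0.7974^2 × 0.2026^0 = 1 × 0.63584676 × 1.0000 = 0.635847 (base)
P(M+4) = C(2,2) × 0.7974^0 × 0.2026^2 = 1 × 1.0000 × 0.04104676 = 0.041047
Relative intensity = 0.041047 / 0.635847 × 100 = 6.5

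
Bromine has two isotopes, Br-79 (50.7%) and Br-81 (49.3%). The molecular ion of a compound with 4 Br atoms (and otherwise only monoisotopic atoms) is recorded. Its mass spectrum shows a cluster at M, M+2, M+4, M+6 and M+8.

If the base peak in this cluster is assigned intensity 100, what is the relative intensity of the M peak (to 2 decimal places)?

Term probabilities: M 0.0661, M+2 0.2570, M+4 0.3749, M+6 0.2430, M+8 0.0591. Base peak = M+4.
P(M+4) = C(4,2) × 0.507^2 × 0.493^2 = 6 × 0.257049 × 0.243049 = 0.374853 (base)
P(M) = C(4,0) × 0.507^4 × 0.493^0 = 1 × 0.06607419 × 1.0000 = 0.066074
Relative intensity = 0.066074 / 0.374853 × 100 = 17.63

17.63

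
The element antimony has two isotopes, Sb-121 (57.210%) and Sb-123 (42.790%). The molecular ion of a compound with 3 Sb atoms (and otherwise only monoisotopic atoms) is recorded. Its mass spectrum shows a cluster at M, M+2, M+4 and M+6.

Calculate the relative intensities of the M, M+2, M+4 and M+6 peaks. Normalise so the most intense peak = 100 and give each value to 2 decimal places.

44.57 : 100.00 : 74.79 : 18.65

Expanding (0.57210 + 0.42790)^3:
P(M) = 0.57210^3 = 0.187247
P(M+2) = 3 × 0.57210^2 × 0.42790^1 = 0.420153
P(M+4) = 3 × 0.57210^1 × 0.42790^2 = 0.314252
P(M+6) = 0.42790^3 = 0.078348
The M+2 peak is largest (0.420153); scaling to 100 gives 44.57 : 100.00 : 74.79 : 18.65.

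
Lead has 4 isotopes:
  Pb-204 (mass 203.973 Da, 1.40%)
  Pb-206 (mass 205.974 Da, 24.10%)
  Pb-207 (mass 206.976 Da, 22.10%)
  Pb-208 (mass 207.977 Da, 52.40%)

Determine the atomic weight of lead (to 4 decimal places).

207.2170 Da

The abundance-weighted mean is 0.0140 × 203.973 + 0.2410 × 205.974 + 0.2210 × 206.976 + 0.5240 × 207.977
= 2.85562 + 49.63973 + 45.74170 + 108.97995 = 207.21700 Da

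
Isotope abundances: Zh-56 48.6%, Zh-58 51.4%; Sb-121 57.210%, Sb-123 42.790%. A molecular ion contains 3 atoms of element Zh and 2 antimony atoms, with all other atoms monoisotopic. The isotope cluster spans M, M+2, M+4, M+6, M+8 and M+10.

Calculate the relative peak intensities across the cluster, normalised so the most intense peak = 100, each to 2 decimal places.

Element Zh pattern (n=3): 0.11479126 : 0.36421423 : 0.38519777 : 0.13579674
Antimony pattern (n=2): 0.32729841 : 0.48960318 : 0.18309841
Convolve the two distributions (both contribute in 2-u steps):
  M: 0.11479126×0.32729841 = 0.037571
  M+2: 0.11479126×0.48960318 + 0.36421423×0.32729841 = 0.175409
  M+4: 0.11479126×0.18309841 + 0.36421423×0.48960318 + 0.38519777×0.32729841 = 0.325413
  M+6: 0.36421423×0.18309841 + 0.38519777×0.48960318 + 0.13579674×0.32729841 = 0.299727
  M+8: 0.38519777×0.18309841 + 0.13579674×0.48960318 = 0.137016
  M+10: 0.13579674×0.18309841 = 0.024864
Scale to base peak (0.325413) = 100: 11.55 : 53.90 : 100.00 : 92.11 : 42.11 : 7.64

11.55 : 53.90 : 100.00 : 92.11 : 42.11 : 7.64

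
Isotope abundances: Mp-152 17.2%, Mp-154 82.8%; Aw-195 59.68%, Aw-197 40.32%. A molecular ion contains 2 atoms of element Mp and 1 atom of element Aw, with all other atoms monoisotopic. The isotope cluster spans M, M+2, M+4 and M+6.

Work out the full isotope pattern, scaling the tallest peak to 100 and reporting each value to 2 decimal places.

3.37 : 34.72 : 100.00 : 52.75

Element Mp pattern (n=2): 0.029584 : 0.284832 : 0.685584
Element Aw pattern (n=1): 0.5968 : 0.4032
Convolve the two distributions (both contribute in 2-u steps):
  M: 0.029584×0.5968 = 0.017656
  M+2: 0.029584×0.4032 + 0.284832×0.5968 = 0.181916
  M+4: 0.284832×0.4032 + 0.685584×0.5968 = 0.524001
  M+6: 0.685584×0.4032 = 0.276427
Scale to base peak (0.524001) = 100: 3.37 : 34.72 : 100.00 : 52.75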